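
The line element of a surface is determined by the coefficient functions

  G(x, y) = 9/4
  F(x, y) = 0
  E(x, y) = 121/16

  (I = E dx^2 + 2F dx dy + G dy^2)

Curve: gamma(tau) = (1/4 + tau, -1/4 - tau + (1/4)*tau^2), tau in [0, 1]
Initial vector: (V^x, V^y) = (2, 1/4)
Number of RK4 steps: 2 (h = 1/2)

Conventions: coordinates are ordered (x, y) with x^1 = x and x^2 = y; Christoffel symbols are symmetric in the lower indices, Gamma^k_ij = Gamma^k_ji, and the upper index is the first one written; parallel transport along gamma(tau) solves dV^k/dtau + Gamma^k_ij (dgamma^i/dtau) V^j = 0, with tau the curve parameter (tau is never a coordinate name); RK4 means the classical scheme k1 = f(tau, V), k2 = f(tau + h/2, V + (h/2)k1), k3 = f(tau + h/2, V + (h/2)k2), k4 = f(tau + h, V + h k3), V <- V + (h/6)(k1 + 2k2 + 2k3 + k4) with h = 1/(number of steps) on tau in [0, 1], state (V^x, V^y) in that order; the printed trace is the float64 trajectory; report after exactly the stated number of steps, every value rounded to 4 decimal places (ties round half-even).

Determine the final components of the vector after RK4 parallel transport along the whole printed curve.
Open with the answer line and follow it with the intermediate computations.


Answer: V^x = 2.0000, V^y = 0.2500

gamma'(tau) = (1, -1 + (1/2)*tau); f(tau, V)^k = -Gamma^k_ij(gamma(tau)) gamma'^i(tau) V^j; h = 1/2; intermediate values shown to 6 dp
curve data and Christoffel symbols at the stage parameters:
  tau = 0.000000: gamma = (0.250000, -0.250000), gamma' = (1.000000, -1.000000); Gamma_xxx = 0.000000, Gamma_xxy = 0.000000, Gamma_xyy = 0.000000, Gamma_yxx = 0.000000, Gamma_yxy = 0.000000, Gamma_yyy = 0.000000
  tau = 0.250000: gamma = (0.500000, -0.484375), gamma' = (1.000000, -0.875000); Gamma_xxx = 0.000000, Gamma_xxy = 0.000000, Gamma_xyy = 0.000000, Gamma_yxx = 0.000000, Gamma_yxy = 0.000000, Gamma_yyy = 0.000000
  tau = 0.500000: gamma = (0.750000, -0.687500), gamma' = (1.000000, -0.750000); Gamma_xxx = 0.000000, Gamma_xxy = 0.000000, Gamma_xyy = 0.000000, Gamma_yxx = 0.000000, Gamma_yxy = 0.000000, Gamma_yyy = 0.000000
  tau = 0.750000: gamma = (1.000000, -0.859375), gamma' = (1.000000, -0.625000); Gamma_xxx = 0.000000, Gamma_xxy = 0.000000, Gamma_xyy = 0.000000, Gamma_yxx = 0.000000, Gamma_yxy = 0.000000, Gamma_yyy = 0.000000
  tau = 1.000000: gamma = (1.250000, -1.000000), gamma' = (1.000000, -0.500000); Gamma_xxx = 0.000000, Gamma_xxy = 0.000000, Gamma_xyy = 0.000000, Gamma_yxx = 0.000000, Gamma_yxy = 0.000000, Gamma_yyy = 0.000000
step 0: V^x = 2.0000, V^y = 0.2500
step 1: k1 = (0.000000, 0.000000), k2 = (0.000000, 0.000000), k3 = (0.000000, 0.000000), k4 = (0.000000, 0.000000); V <- V + (h/6)(k1 + 2k2 + 2k3 + k4): V^x = 2.0000, V^y = 0.2500
step 2: k1 = (0.000000, 0.000000), k2 = (0.000000, 0.000000), k3 = (0.000000, 0.000000), k4 = (0.000000, 0.000000); V <- V + (h/6)(k1 + 2k2 + 2k3 + k4): V^x = 2.0000, V^y = 0.2500


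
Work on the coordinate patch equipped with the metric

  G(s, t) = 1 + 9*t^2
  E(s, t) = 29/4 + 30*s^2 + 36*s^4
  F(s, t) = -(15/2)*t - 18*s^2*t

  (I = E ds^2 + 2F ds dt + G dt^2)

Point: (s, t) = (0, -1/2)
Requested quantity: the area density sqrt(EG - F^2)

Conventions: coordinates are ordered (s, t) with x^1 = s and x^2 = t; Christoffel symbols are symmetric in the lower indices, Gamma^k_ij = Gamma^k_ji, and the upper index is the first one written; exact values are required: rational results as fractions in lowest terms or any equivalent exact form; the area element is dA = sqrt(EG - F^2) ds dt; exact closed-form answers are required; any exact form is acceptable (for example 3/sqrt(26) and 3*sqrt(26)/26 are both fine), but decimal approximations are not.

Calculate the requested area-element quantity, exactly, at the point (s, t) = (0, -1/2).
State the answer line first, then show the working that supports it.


Answer: sqrt(EG - F^2) = sqrt(38)/2

E = 29/4, F = 15/4, G = 13/4; EG - F^2 = 19/2


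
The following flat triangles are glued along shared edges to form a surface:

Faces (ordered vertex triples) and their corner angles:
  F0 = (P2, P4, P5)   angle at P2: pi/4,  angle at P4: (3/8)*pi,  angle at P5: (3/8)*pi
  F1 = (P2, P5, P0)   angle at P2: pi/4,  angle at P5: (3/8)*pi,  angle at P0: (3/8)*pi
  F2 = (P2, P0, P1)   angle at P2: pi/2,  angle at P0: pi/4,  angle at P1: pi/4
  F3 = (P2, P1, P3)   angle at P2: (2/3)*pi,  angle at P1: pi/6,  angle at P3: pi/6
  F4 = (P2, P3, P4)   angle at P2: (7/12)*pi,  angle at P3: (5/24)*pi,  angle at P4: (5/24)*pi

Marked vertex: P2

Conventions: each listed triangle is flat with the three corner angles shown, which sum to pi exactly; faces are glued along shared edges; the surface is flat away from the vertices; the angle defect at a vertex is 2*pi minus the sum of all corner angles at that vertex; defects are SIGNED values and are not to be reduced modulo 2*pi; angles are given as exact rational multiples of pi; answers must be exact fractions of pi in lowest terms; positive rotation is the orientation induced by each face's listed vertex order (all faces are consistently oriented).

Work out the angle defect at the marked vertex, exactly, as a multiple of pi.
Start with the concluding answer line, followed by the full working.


Answer: defect(P2) = -pi/4

Sum of corner angles at P2: (9/4)*pi
defect = 2*pi - (9/4)*pi


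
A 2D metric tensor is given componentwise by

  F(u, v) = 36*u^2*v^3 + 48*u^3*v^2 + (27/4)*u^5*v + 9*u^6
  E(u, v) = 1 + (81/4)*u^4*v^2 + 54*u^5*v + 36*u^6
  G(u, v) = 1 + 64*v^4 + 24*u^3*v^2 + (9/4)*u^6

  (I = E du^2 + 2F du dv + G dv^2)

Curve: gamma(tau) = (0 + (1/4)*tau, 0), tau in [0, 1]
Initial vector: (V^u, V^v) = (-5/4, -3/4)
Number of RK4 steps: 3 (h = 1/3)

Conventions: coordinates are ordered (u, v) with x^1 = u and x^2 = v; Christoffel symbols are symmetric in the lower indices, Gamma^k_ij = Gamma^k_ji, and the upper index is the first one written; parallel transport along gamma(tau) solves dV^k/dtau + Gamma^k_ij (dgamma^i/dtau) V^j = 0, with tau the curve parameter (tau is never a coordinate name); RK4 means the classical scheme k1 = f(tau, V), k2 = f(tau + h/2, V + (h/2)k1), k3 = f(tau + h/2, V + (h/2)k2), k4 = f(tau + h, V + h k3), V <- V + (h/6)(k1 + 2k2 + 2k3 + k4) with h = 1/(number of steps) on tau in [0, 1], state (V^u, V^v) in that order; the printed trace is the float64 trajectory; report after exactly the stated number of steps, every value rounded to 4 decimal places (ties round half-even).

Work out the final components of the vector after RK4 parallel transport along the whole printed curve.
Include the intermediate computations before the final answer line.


gamma'(tau) = (1/4, 0); f(tau, V)^k = -Gamma^k_ij(gamma(tau)) gamma'^i(tau) V^j; h = 1/3; intermediate values shown to 6 dp
curve data and Christoffel symbols at the stage parameters:
  tau = 0.000000: gamma = (0.000000, 0.000000), gamma' = (0.250000, 0.000000); Gamma_uuu = 0.000000, Gamma_uuv = 0.000000, Gamma_uvv = 0.000000, Gamma_vuu = 0.000000, Gamma_vuv = 0.000000, Gamma_vvv = 0.000000
  tau = 0.166667: gamma = (0.041667, 0.000000), gamma' = (0.250000, 0.000000); Gamma_uuu = 0.000014, Gamma_uuv = 0.000003, Gamma_uvv = 0.000000, Gamma_vuu = 0.000003, Gamma_vuv = 0.000001, Gamma_vvv = 0.000000
  tau = 0.333333: gamma = (0.083333, 0.000000), gamma' = (0.250000, 0.000000); Gamma_uuu = 0.000434, Gamma_uuv = 0.000109, Gamma_uvv = 0.000000, Gamma_vuu = 0.000109, Gamma_vuv = 0.000027, Gamma_vvv = 0.000000
  tau = 0.500000: gamma = (0.125000, 0.000000), gamma' = (0.250000, 0.000000); Gamma_uuu = 0.003295, Gamma_uuv = 0.000824, Gamma_uvv = 0.000000, Gamma_vuu = 0.000824, Gamma_vuv = 0.000206, Gamma_vvv = 0.000000
  tau = 0.666667: gamma = (0.166667, 0.000000), gamma' = (0.250000, 0.000000); Gamma_uuu = 0.013878, Gamma_uuv = 0.003469, Gamma_uvv = 0.000000, Gamma_vuu = 0.003469, Gamma_vuv = 0.000867, Gamma_vvv = 0.000000
  tau = 0.833333: gamma = (0.208333, 0.000000), gamma' = (0.250000, 0.000000); Gamma_uuu = 0.042253, Gamma_uuv = 0.010563, Gamma_uvv = 0.000000, Gamma_vuu = 0.010563, Gamma_vuv = 0.002641, Gamma_vvv = 0.000000
  tau = 1.000000: gamma = (0.250000, 0.000000), gamma' = (0.250000, 0.000000); Gamma_uuu = 0.104493, Gamma_uuv = 0.026123, Gamma_uvv = 0.000000, Gamma_vuu = 0.026123, Gamma_vuv = 0.006531, Gamma_vvv = 0.000000
step 0: V^u = -1.2500, V^v = -0.7500
step 1: k1 = (0.000000, 0.000000), k2 = (0.000005, 0.000001), k3 = (0.000005, 0.000001), k4 = (0.000156, 0.000039); V <- V + (h/6)(k1 + 2k2 + 2k3 + k4): V^u = -1.2500, V^v = -0.7500
step 2: k1 = (0.000156, 0.000039), k2 = (0.001184, 0.000296), k3 = (0.001184, 0.000296), k4 = (0.004986, 0.001246); V <- V + (h/6)(k1 + 2k2 + 2k3 + k4): V^u = -1.2494, V^v = -0.7499
step 3: k1 = (0.004985, 0.001246), k2 = (0.015169, 0.003792), k3 = (0.015150, 0.003788), k4 = (0.037396, 0.009349); V <- V + (h/6)(k1 + 2k2 + 2k3 + k4): V^u = -1.2437, V^v = -0.7484

Answer: V^u = -1.2437, V^v = -0.7484


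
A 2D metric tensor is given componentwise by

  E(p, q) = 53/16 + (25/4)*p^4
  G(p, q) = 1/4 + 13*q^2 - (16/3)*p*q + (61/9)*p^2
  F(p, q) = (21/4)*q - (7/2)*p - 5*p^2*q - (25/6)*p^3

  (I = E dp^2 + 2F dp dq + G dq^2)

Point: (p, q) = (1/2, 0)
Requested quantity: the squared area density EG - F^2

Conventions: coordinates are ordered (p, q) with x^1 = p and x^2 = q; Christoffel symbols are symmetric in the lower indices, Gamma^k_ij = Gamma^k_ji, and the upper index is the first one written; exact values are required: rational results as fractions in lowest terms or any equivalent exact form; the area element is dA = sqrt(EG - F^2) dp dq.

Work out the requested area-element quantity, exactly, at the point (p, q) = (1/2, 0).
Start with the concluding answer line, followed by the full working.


Answer: EG - F^2 = 4709/2304

E = 237/64, F = -109/48, G = 35/18; EG - F^2 = 4709/2304


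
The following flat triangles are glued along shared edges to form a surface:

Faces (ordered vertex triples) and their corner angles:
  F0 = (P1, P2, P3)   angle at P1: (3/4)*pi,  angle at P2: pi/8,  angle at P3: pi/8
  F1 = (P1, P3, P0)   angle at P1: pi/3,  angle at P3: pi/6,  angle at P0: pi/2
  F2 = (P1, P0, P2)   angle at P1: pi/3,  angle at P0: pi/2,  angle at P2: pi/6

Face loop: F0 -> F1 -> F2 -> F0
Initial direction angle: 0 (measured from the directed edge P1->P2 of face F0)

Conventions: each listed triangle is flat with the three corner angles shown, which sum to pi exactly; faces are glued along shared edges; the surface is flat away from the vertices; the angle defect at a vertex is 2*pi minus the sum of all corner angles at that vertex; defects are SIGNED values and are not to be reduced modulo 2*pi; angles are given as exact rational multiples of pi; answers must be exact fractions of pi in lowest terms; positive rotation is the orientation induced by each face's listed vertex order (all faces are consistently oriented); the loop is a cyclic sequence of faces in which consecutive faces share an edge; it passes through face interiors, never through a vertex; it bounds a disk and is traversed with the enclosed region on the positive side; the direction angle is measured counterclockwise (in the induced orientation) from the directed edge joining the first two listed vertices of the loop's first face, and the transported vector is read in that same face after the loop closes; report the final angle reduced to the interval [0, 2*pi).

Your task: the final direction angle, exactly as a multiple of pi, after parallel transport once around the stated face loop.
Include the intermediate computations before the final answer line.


enclosed vertex P1: corner angles sum to (17/12)*pi, defect = 2*pi - (17/12)*pi = (7/12)*pi
the rotation equals the total enclosed defect, so the final angle is initial + defects (mod 2*pi)
final angle = 0 + (7/12)*pi = (7/12)*pi (mod 2*pi)

Answer: final direction angle = (7/12)*pi


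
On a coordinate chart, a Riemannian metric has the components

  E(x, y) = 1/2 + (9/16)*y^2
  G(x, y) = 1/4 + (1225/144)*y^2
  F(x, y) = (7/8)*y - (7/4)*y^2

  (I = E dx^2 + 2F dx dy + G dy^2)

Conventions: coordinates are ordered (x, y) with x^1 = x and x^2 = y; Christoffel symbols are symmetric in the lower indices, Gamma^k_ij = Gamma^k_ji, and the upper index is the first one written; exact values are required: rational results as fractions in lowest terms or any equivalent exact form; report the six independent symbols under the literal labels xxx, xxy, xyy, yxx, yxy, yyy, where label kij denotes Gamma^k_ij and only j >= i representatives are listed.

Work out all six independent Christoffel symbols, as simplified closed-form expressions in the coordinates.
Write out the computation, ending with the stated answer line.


E = 1/2 + (9/16)*y^2; F = (7/8)*y - (7/4)*y^2; G = 1/4 + (1225/144)*y^2
Gamma^k_ij = (1/2) g^{kl} (d_i g_jl + d_j g_il - d_l g_ij), with g^inv = (1/(EG-F^2)) [[G, -F], [-F, E]]
first partials: E_x = 0, E_y = (9/8)*y, F_x = 0, F_y = 7/8 - (7/2)*y, G_x = 0, G_y = (1225/72)*y
D = EG - F^2 = 1/8 + (1045/288)*y^2 + (49/16)*y^3 + (441/256)*y^4
expanded: Gamma^x_xx = (G E_x - 2F F_x + F E_y)/(2D), Gamma^x_xy = (G E_y - F G_x)/(2D), Gamma^x_yy = (2G F_y - G G_x - F G_y)/(2D), Gamma^y_xx = (2E F_x - E E_y - F E_x)/(2D), Gamma^y_xy = (E G_x - F E_y)/(2D), Gamma^y_yy = (E G_y - 2F F_y + F G_x)/(2D); substitute and cancel common factors

Answer: Gamma_xxx = (-2268*y^3 + 1134*y^2)/(3969*y^4 + 7056*y^3 + 8360*y^2 + 288), Gamma_xxy = (11025*y^3 + 324*y)/(3969*y^4 + 7056*y^3 + 8360*y^2 + 288), Gamma_xyy = (-34300*y^3 - 2016*y + 504)/(3969*y^4 + 7056*y^3 + 8360*y^2 + 288), Gamma_yxx = (-729*y^3 - 648*y)/(3969*y^4 + 7056*y^3 + 8360*y^2 + 288), Gamma_yxy = (2268*y^3 - 1134*y^2)/(3969*y^4 + 7056*y^3 + 8360*y^2 + 288), Gamma_yyy = (-3087*y^3 + 10584*y^2 + 8036*y)/(3969*y^4 + 7056*y^3 + 8360*y^2 + 288)


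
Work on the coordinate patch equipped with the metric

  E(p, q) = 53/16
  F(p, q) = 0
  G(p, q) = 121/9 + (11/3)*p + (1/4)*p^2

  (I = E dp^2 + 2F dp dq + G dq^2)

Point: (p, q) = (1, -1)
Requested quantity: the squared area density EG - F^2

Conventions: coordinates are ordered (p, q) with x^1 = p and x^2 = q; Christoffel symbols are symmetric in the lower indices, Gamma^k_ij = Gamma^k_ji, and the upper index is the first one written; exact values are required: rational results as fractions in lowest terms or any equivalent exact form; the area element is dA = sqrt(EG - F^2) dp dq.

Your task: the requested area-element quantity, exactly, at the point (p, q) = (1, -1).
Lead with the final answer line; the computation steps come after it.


Answer: EG - F^2 = 33125/576

E = 53/16, F = 0, G = 625/36; EG - F^2 = 33125/576


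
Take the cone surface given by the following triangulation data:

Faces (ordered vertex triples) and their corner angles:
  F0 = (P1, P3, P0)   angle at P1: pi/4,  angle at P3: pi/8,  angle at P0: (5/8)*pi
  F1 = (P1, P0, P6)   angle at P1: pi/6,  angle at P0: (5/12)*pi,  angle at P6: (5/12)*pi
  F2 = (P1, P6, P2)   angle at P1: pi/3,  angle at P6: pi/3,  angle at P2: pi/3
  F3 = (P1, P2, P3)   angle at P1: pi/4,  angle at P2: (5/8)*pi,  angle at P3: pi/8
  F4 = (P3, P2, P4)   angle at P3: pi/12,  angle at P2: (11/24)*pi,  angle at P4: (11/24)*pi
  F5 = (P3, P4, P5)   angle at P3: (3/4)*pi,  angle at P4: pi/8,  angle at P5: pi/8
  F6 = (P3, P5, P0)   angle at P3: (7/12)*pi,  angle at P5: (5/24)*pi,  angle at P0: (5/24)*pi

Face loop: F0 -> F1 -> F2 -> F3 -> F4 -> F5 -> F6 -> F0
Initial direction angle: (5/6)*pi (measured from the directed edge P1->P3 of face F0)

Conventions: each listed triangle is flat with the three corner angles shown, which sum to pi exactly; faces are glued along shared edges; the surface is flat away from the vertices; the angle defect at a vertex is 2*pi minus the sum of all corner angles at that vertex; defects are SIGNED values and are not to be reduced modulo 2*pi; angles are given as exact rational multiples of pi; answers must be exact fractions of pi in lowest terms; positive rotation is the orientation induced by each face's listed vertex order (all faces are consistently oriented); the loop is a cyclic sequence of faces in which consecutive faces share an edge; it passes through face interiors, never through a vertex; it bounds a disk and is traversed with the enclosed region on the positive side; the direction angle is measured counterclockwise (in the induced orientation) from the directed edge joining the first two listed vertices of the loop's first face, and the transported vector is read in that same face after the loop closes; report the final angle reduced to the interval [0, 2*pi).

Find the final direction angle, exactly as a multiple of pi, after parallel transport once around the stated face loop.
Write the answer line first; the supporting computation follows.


Answer: final direction angle = pi/6

enclosed vertex P1: corner angles sum to pi, defect = 2*pi - pi = pi
enclosed vertex P3: corner angles sum to (5/3)*pi, defect = 2*pi - (5/3)*pi = pi/3
summing the enclosed defects onto the initial angle, mod 2*pi in the induced orientation:
final angle = (5/6)*pi + (4/3)*pi = pi/6 (mod 2*pi)


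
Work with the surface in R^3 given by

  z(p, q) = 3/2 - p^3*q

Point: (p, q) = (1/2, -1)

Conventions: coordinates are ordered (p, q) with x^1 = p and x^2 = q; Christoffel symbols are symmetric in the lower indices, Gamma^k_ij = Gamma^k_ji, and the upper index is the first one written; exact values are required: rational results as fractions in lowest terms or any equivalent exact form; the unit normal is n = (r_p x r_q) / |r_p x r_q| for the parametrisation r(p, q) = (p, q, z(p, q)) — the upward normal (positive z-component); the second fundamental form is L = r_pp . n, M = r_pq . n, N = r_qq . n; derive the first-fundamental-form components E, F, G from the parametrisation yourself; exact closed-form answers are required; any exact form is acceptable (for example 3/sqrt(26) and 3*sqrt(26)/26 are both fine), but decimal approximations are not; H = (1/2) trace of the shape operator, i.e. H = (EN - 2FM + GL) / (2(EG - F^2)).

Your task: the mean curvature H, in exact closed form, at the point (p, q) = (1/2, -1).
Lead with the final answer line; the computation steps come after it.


Answer: H = 744*sqrt(101)/10201

z_p = 3/4, z_q = -1/8, z_pp = 3, z_pq = -3/4, z_qq = 0
E = 25/16, F = -3/32, G = 65/64; answer radicand W^2 = 101/64
unnormalised second-form numerators: l = 3, m = -3/4, n = 0; L = l/sqrt(101/64), and similarly M = m/sqrt(W^2), N = n/sqrt(W^2)
H = (E*n - 2*F*m + G*l) / (2*(EG - F^2)*sqrt(W^2)); E*n - 2*F*m + G*l = 93/32, EG - F^2 = 101/64, so H = (93/101)/sqrt(101/64)


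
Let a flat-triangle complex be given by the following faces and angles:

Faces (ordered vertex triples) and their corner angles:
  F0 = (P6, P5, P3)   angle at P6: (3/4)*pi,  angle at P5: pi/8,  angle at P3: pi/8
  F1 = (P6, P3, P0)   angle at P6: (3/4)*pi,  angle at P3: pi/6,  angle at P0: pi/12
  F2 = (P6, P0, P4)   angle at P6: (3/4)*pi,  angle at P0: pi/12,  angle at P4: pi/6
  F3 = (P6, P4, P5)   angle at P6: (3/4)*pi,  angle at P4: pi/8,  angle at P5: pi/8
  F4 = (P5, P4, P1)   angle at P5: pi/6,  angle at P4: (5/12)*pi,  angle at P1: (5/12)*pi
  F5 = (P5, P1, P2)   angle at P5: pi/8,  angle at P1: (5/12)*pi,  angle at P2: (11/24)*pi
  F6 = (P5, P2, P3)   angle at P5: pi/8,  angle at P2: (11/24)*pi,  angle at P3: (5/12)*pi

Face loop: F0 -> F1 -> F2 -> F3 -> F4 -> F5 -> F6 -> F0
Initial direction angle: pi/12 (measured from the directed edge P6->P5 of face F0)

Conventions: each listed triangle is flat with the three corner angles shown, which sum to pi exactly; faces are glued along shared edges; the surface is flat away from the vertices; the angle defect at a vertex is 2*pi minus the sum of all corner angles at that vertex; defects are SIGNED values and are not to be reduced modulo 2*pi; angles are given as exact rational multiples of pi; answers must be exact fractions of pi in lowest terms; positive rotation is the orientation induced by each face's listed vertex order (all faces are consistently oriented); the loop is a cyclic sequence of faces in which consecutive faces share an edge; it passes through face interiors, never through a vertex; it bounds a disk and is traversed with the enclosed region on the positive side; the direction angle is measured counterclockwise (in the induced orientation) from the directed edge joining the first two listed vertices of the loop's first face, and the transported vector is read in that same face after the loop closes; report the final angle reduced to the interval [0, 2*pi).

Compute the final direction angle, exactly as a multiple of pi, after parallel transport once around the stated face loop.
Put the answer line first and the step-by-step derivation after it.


Answer: final direction angle = (5/12)*pi

enclosed vertex P5: corner angles sum to (2/3)*pi, defect = 2*pi - (2/3)*pi = (4/3)*pi
enclosed vertex P6: corner angles sum to 3*pi, defect = 2*pi - 3*pi = -pi
holonomy = initial angle + sum of enclosed defects (mod 2*pi), positive in the induced orientation
final angle = pi/12 + pi/3 = (5/12)*pi (mod 2*pi)


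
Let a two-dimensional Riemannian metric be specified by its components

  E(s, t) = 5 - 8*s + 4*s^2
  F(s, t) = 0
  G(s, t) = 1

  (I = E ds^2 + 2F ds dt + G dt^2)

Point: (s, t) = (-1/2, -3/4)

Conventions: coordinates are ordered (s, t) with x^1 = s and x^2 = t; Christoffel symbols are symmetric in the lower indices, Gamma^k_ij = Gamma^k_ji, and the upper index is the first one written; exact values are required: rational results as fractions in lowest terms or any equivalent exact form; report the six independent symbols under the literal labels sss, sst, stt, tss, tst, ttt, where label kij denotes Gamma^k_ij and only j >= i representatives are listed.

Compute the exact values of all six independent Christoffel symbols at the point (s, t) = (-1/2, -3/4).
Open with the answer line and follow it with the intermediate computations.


Answer: Gamma_sss = -3/5, Gamma_sst = 0, Gamma_stt = 0, Gamma_tss = 0, Gamma_tst = 0, Gamma_ttt = 0

E = 10, F = 0, G = 1 at the point
E_s = -12, E_t = 0, F_s = 0, F_t = 0, G_s = 0, G_t = 0
EG - F^2 = 10;  g^inv = (1/10) * [[1, 0], [0, 10]]
first-kind symbols [ij,l] = (1/2)(d_i g_jl + d_j g_il - d_l g_ij): [ss,s] = E_s/2 = -6, [ss,t] = F_s - E_t/2 = 0, [st,s] = E_t/2 = 0, [st,t] = G_s/2 = 0, [tt,s] = F_t - G_s/2 = 0, [tt,t] = G_t/2 = 0
Gamma^s_ij = (G*[ij,s] - F*[ij,t])/(EG - F^2), Gamma^t_ij = (E*[ij,t] - F*[ij,s])/(EG - F^2)


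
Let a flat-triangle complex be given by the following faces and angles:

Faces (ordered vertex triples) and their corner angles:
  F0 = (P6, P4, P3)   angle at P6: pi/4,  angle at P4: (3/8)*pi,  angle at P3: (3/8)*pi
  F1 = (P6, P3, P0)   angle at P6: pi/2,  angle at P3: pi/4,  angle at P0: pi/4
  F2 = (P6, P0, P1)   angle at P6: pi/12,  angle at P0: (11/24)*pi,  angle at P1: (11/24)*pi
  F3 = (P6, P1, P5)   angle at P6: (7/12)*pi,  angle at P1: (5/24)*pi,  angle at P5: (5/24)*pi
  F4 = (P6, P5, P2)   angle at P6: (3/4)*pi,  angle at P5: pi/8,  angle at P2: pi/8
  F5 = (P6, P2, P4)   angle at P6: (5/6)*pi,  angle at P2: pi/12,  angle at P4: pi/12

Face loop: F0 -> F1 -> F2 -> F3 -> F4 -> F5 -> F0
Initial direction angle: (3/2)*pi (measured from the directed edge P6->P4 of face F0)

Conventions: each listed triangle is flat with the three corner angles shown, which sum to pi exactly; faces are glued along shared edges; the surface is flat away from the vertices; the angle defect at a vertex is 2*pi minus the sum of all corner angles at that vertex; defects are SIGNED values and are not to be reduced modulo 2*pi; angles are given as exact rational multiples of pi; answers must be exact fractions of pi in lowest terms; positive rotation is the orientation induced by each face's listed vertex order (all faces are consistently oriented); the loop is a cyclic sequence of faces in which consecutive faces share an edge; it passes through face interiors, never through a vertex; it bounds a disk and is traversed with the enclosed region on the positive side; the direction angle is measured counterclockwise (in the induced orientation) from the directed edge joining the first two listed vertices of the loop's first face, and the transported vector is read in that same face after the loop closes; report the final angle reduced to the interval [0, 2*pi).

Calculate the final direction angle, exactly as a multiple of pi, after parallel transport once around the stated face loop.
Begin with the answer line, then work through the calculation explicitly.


Answer: final direction angle = pi/2

enclosed vertex P6: corner angles sum to 3*pi, defect = 2*pi - 3*pi = -pi
holonomy = initial angle + sum of enclosed defects (mod 2*pi), positive in the induced orientation
final angle = (3/2)*pi - pi = pi/2 (mod 2*pi)


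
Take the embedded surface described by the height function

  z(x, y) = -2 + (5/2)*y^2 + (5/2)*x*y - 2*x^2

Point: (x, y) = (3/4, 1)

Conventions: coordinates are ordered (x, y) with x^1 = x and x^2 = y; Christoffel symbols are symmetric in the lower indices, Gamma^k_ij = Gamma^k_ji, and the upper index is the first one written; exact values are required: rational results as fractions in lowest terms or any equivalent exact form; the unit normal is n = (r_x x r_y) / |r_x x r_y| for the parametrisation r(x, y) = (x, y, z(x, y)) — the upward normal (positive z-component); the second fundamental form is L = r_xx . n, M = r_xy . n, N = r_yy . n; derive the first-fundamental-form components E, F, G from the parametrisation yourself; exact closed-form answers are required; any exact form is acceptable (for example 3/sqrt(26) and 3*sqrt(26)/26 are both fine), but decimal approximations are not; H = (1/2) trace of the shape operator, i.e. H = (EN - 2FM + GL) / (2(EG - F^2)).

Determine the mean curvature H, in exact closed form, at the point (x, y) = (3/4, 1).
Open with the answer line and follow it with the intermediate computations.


Answer: H = -1888*sqrt(345)/139725

z_x = -1/2, z_y = 55/8, z_xx = -4, z_xy = 5/2, z_yy = 5
E = 5/4, F = -55/16, G = 3089/64; answer radicand W^2 = 3105/64
unnormalised second-form numerators: l = -4, m = 5/2, n = 5; L = l/sqrt(3105/64), and similarly M = m/sqrt(W^2), N = n/sqrt(W^2)
H = (E*n - 2*F*m + G*l) / (2*(EG - F^2)*sqrt(W^2)); E*n - 2*F*m + G*l = -1357/8, EG - F^2 = 3105/64, so H = (-236/135)/sqrt(3105/64)


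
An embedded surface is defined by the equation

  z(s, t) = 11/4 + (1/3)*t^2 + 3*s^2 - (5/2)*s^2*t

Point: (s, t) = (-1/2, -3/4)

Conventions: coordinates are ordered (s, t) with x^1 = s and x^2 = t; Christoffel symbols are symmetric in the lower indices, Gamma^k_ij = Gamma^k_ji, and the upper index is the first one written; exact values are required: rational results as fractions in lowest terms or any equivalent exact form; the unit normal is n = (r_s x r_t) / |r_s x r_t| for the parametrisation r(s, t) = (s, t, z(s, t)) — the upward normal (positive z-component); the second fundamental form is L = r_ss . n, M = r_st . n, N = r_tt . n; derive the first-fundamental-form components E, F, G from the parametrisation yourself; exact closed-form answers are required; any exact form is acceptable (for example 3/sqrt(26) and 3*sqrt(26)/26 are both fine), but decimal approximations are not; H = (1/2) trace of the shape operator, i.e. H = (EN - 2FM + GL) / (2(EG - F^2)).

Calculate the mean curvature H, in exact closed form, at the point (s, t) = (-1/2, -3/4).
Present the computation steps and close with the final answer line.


z_s = -39/8, z_t = -9/8, z_ss = 39/4, z_st = 5/2, z_tt = 2/3
E = 1585/64, F = 351/64, G = 145/64; answer radicand W^2 = 833/32
unnormalised second-form numerators: l = 39/4, m = 5/2, n = 2/3; L = l/sqrt(833/32), and similarly M = m/sqrt(W^2), N = n/sqrt(W^2)
H = (E*n - 2*F*m + G*l) / (2*(EG - F^2)*sqrt(W^2)); E*n - 2*F*m + G*l = 8585/768, EG - F^2 = 833/32, so H = (505/2352)/sqrt(833/32)

Answer: H = 505*sqrt(34)/69972


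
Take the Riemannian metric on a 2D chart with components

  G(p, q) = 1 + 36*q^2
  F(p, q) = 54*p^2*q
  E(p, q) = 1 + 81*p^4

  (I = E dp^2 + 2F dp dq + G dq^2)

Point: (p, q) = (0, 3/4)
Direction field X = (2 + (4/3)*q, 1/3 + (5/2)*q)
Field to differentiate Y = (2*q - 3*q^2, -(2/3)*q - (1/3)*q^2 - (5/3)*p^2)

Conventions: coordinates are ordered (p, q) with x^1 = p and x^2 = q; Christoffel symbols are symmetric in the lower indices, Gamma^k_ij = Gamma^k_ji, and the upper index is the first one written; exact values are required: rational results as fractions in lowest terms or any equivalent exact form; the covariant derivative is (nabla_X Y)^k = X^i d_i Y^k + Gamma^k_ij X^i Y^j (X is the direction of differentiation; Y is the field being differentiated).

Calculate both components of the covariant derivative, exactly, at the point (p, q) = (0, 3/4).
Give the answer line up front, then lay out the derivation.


Answer: (nabla_X Y)^p = -265/48, (nabla_X Y)^q = -110293/24480

E = 1, F = 0, G = 85/4 at the point
E_p = 0, E_q = 0, F_p = 0, F_q = 0, G_p = 0, G_q = 54
EG - F^2 = 85/4;  g^inv = (4/85) * [[85/4, 0], [0, 1]]
first-kind symbols [ij,l] = (1/2)(d_i g_jl + d_j g_il - d_l g_ij): [pp,p] = E_p/2 = 0, [pp,q] = F_p - E_q/2 = 0, [pq,p] = E_q/2 = 0, [pq,q] = G_p/2 = 0, [qq,p] = F_q - G_p/2 = 0, [qq,q] = G_q/2 = 27
Gamma^p_ij = (G*[ij,p] - F*[ij,q])/(EG - F^2), Gamma^q_ij = (E*[ij,q] - F*[ij,p])/(EG - F^2)
Gamma_ppp = 0, Gamma_ppq = 0, Gamma_pqq = 0, Gamma_qpp = 0, Gamma_qpq = 0, Gamma_qqq = 108/85
X = (3, 53/24), Y = (-3/16, -11/16) at the point


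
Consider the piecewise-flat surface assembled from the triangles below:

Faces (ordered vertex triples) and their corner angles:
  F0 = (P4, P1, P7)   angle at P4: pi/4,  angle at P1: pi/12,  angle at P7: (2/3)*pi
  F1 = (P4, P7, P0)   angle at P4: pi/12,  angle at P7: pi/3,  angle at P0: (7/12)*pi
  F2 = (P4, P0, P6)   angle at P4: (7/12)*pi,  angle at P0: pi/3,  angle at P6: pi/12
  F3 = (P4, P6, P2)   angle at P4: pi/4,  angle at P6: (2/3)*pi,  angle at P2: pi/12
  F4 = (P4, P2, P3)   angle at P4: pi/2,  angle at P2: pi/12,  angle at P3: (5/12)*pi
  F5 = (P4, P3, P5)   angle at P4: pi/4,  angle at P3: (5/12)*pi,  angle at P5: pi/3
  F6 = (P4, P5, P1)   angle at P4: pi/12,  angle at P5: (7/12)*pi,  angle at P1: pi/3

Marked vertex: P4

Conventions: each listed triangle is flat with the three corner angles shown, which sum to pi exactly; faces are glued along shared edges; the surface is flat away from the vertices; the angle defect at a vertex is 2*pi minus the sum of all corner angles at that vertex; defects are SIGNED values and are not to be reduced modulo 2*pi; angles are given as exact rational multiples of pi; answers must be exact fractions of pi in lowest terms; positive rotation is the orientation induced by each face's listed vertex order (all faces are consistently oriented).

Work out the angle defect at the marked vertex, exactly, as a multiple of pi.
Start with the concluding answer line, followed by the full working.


Answer: defect(P4) = 0

Sum of corner angles at P4: 2*pi
defect = 2*pi - 2*pi


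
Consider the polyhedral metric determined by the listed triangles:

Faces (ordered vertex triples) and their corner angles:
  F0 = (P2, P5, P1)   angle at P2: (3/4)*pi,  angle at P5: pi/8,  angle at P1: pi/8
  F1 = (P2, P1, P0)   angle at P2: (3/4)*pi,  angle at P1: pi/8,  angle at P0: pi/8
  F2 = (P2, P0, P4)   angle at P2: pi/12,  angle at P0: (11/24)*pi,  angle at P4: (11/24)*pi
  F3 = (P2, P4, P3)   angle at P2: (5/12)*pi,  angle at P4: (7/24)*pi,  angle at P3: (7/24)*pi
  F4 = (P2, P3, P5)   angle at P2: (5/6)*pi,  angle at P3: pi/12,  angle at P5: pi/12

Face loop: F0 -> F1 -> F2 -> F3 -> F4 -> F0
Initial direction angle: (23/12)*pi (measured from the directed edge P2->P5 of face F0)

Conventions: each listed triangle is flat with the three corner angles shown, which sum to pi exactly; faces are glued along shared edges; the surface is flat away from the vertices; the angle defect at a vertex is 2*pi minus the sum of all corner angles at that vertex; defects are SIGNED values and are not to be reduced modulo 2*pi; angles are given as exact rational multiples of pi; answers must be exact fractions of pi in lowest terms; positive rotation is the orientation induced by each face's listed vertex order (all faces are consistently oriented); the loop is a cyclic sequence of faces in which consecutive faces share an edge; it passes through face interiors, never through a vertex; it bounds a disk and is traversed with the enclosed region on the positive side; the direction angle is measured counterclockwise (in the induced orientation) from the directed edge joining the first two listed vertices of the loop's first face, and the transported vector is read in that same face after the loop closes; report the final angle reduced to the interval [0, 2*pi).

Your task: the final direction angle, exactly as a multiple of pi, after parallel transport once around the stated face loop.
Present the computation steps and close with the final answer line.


enclosed vertex P2: corner angles sum to (17/6)*pi, defect = 2*pi - (17/6)*pi = (-5/6)*pi
summing the enclosed defects onto the initial angle, mod 2*pi in the induced orientation:
final angle = (23/12)*pi - (5/6)*pi = (13/12)*pi (mod 2*pi)

Answer: final direction angle = (13/12)*pi


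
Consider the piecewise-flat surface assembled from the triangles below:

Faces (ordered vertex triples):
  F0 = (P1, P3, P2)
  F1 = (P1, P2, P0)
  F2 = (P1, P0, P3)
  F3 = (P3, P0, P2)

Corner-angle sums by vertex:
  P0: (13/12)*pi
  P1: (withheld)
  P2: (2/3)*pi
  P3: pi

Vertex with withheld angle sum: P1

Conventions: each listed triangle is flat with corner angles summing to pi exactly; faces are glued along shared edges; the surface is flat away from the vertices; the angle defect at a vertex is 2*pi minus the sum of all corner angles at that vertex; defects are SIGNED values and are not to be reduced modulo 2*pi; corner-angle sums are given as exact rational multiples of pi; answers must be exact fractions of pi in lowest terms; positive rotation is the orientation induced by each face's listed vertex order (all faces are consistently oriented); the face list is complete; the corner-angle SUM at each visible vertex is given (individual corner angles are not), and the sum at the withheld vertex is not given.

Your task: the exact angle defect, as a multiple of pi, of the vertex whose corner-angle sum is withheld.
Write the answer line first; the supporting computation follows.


Answer: defect(P1) = (3/4)*pi

V = 4, E = 6, F = 4; chi = V - E + F = 2
Gauss-Bonnet: total defect = 2*pi*chi = 4*pi; visible defects sum to (13/4)*pi


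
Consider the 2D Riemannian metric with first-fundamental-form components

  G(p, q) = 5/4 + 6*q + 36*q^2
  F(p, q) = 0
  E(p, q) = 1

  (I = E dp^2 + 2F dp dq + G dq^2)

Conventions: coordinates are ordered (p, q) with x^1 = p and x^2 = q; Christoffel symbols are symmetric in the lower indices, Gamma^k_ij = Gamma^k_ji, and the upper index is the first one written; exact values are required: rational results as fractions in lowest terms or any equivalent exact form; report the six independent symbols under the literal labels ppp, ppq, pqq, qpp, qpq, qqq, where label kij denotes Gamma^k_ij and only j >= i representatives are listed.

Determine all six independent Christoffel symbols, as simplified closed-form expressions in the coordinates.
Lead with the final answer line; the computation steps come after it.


Answer: Gamma_ppp = 0, Gamma_ppq = 0, Gamma_pqq = 0, Gamma_qpp = 0, Gamma_qpq = 0, Gamma_qqq = (144*q + 12)/(144*q^2 + 24*q + 5)

E = 1; F = 0; G = 5/4 + 6*q + 36*q^2
Gamma^k_ij = (1/2) g^{kl} (d_i g_jl + d_j g_il - d_l g_ij), with g^inv = (1/(EG-F^2)) [[G, -F], [-F, E]]
first partials: E_p = 0, E_q = 0, F_p = 0, F_q = 0, G_p = 0, G_q = 6 + 72*q
D = EG - F^2 = 5/4 + 6*q + 36*q^2
expanded: Gamma^p_pp = (G E_p - 2F F_p + F E_q)/(2D), Gamma^p_pq = (G E_q - F G_p)/(2D), Gamma^p_qq = (2G F_q - G G_p - F G_q)/(2D), Gamma^q_pp = (2E F_p - E E_q - F E_p)/(2D), Gamma^q_pq = (E G_p - F E_q)/(2D), Gamma^q_qq = (E G_q - 2F F_q + F G_p)/(2D); substitute and cancel common factors


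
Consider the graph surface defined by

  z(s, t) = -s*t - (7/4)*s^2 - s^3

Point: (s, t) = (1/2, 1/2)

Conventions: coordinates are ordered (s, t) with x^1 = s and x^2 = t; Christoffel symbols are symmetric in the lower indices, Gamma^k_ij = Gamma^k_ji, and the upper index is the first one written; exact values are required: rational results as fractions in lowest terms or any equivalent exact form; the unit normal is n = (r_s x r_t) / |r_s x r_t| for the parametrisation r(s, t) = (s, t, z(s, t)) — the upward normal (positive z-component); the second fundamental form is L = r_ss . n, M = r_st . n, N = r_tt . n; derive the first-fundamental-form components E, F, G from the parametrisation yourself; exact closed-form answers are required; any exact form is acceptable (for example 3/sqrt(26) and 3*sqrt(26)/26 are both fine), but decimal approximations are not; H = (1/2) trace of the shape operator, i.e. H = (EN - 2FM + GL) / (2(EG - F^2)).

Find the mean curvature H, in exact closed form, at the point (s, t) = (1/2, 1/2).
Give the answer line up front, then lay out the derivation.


Answer: H = -sqrt(41)/82

z_s = -3, z_t = -1/2, z_ss = -13/2, z_st = -1, z_tt = 0
E = 10, F = 3/2, G = 5/4; answer radicand W^2 = 41/4
unnormalised second-form numerators: l = -13/2, m = -1, n = 0; L = l/sqrt(41/4), and similarly M = m/sqrt(W^2), N = n/sqrt(W^2)
H = (E*n - 2*F*m + G*l) / (2*(EG - F^2)*sqrt(W^2)); E*n - 2*F*m + G*l = -41/8, EG - F^2 = 41/4, so H = (-1/4)/sqrt(41/4)


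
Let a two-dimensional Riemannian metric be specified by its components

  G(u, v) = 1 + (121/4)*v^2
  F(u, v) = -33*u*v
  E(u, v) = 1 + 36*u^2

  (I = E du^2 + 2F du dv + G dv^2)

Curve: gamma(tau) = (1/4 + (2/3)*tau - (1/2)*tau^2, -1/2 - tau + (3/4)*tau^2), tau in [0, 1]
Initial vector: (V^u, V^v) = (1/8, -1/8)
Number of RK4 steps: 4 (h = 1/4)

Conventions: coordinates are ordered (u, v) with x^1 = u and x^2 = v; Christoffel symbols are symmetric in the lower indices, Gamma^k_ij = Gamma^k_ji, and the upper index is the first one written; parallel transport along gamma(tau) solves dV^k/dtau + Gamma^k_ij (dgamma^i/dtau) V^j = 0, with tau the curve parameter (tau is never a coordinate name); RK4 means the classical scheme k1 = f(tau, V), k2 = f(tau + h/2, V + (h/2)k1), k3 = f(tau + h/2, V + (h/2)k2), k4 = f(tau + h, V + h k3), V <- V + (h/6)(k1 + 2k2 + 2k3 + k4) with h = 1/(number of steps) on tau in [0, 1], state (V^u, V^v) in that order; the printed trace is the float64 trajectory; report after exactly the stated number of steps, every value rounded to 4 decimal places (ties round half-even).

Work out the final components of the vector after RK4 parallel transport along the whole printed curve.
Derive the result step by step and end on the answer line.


gamma'(tau) = (2/3 - tau, -1 + (3/2)*tau); f(tau, V)^k = -Gamma^k_ij(gamma(tau)) gamma'^i(tau) V^j; h = 1/4; intermediate values shown to 6 dp
curve data and Christoffel symbols at the stage parameters:
  tau = 0.000000: gamma = (0.250000, -0.500000), gamma' = (0.666667, -1.000000); Gamma_uuu = 0.832370, Gamma_uuv = 0.000000, Gamma_uvv = -0.763006, Gamma_vuu = 1.526012, Gamma_vuv = 0.000000, Gamma_vvv = -1.398844
  tau = 0.125000: gamma = (0.325521, -0.613281), gamma' = (0.541667, -0.812500); Gamma_uuu = 0.723731, Gamma_uuv = 0.000000, Gamma_uvv = -0.663420, Gamma_vuu = 1.249883, Gamma_vuv = 0.000000, Gamma_vvv = -1.145726
  tau = 0.250000: gamma = (0.385417, -0.703125), gamma' = (0.416667, -0.625000); Gamma_uuu = 0.651323, Gamma_uuv = 0.000000, Gamma_uvv = -0.597046, Gamma_vuu = 1.089206, Gamma_vuv = 0.000000, Gamma_vvv = -0.998439
  tau = 0.375000: gamma = (0.429688, -0.769531), gamma' = (0.291667, -0.437500); Gamma_uuu = 0.605191, Gamma_uuv = 0.000000, Gamma_uvv = -0.554758, Gamma_vuu = 0.993521, Gamma_vuv = 0.000000, Gamma_vvv = -0.910728
  tau = 0.500000: gamma = (0.458333, -0.812500), gamma' = (0.166667, -0.250000); Gamma_uuu = 0.578293, Gamma_uuv = 0.000000, Gamma_uvv = -0.530102, Gamma_vuu = 0.939727, Gamma_vuv = 0.000000, Gamma_vvv = -0.861416
  tau = 0.625000: gamma = (0.471354, -0.832031), gamma' = (0.041667, -0.062500); Gamma_uuu = 0.566765, Gamma_uuv = 0.000000, Gamma_uvv = -0.519535, Gamma_vuu = 0.917080, Gamma_vuv = 0.000000, Gamma_vvv = -0.840656
  tau = 0.750000: gamma = (0.468750, -0.828125), gamma' = (-0.083333, 0.125000); Gamma_uuu = 0.569038, Gamma_uuv = 0.000000, Gamma_uvv = -0.521618, Gamma_vuu = 0.921525, Gamma_vuv = 0.000000, Gamma_vvv = -0.844731
  tau = 0.875000: gamma = (0.450521, -0.800781), gamma' = (-0.208333, 0.312500); Gamma_uuu = 0.585415, Gamma_uuv = 0.000000, Gamma_uvv = -0.536630, Gamma_vuu = 0.953837, Gamma_vuv = 0.000000, Gamma_vvv = -0.874351
  tau = 1.000000: gamma = (0.416667, -0.750000), gamma' = (-0.333333, 0.500000); Gamma_uuu = 0.618158, Gamma_uuv = 0.000000, Gamma_uvv = -0.566645, Gamma_vuu = 1.019961, Gamma_vuv = 0.000000, Gamma_vvv = -0.934965
step 0: V^u = 0.1250, V^v = -0.1250
step 1: k1 = (0.026012, 0.047688), k2 = (0.013888, 0.023985), k3 = (0.016079, 0.027769), k4 = (0.009040, 0.015117); V <- V + (h/6)(k1 + 2k2 + 2k3 + k4): V^u = 0.1290, V^v = -0.1181
step 2: k1 = (0.009061, 0.015153), k2 = (0.005234, 0.008592), k3 = (0.005517, 0.009058), k4 = (0.002785, 0.004526); V <- V + (h/6)(k1 + 2k2 + 2k3 + k4): V^u = 0.1303, V^v = -0.1158
step 3: k1 = (0.002781, 0.004518), k2 = (0.000655, 0.001059), k3 = (0.000675, 0.001092), k4 = (-0.001342, -0.002174); V <- V + (h/6)(k1 + 2k2 + 2k3 + k4): V^u = 0.1305, V^v = -0.1155
step 4: k1 = (-0.001342, -0.002173), k2 = (-0.003517, -0.005731), k3 = (-0.003625, -0.005906), k4 = (-0.006436, -0.010619); V <- V + (h/6)(k1 + 2k2 + 2k3 + k4): V^u = 0.1296, V^v = -0.1170

Answer: V^u = 0.1296, V^v = -0.1170
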